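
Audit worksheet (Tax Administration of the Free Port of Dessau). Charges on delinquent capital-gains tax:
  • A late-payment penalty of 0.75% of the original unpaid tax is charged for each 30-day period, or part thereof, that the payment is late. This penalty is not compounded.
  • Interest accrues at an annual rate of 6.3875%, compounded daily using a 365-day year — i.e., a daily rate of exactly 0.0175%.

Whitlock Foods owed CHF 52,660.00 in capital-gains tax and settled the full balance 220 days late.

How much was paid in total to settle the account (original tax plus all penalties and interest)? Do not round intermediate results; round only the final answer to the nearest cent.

CHF 57,886.36

Penalty periods: ⌈220/30⌉ = 8; penalty = 8 × 0.75% × CHF 52,660.00 = CHF 3,159.60
Interest: CHF 52,660.00 × ((1 + 0.000175)^220 − 1) = CHF 52,660.00 × 0.03924723… = CHF 2,066.7590…
Total = CHF 52,660.00 + CHF 3,159.6000 + CHF 2,066.7590… = CHF 57,886.36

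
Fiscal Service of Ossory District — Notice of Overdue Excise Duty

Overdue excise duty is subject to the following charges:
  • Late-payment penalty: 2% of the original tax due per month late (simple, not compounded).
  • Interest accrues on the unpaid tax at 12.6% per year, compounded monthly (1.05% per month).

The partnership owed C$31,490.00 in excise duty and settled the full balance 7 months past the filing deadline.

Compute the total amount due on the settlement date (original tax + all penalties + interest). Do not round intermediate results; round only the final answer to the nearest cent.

C$38,287.31

Late-payment penalty: 7 × 2% × C$31,490.00 = C$4,408.60
Interest: C$31,490.00 × ((1 + 0.0105)^7 − 1) = C$31,490.00 × 0.0758562… = C$2,388.7116…
Total = C$31,490.00 + C$4,408.6000 + C$2,388.7116… = C$38,287.31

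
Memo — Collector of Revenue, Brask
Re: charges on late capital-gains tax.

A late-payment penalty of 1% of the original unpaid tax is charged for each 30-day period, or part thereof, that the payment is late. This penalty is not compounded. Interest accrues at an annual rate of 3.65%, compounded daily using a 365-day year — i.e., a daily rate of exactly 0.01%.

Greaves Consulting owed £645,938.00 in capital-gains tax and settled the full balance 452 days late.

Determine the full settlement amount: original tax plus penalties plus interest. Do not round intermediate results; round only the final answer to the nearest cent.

Penalty periods: ⌈452/30⌉ = 16; penalty = 16 × 1% × £645,938.00 = £103,350.08
Interest: £645,938.00 × ((1 + 0.0001)^452 − 1) = £645,938.00 × 0.04623472… = £29,864.7639…
Total = £645,938.00 + £103,350.0800 + £29,864.7639… = £779,152.84

£779,152.84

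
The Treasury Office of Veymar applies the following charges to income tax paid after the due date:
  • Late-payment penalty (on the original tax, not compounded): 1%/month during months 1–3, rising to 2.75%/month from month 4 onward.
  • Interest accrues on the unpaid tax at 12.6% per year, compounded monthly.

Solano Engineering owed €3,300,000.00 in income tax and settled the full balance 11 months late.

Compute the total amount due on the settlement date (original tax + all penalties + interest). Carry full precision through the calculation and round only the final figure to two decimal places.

€4,526,804.14

Penalty, months 1–3: 3 × 1% × €3,300,000.00 = €99,000.00
Penalty, months 4–11: 8 × 2.75% × €3,300,000.00 = €726,000.00
Interest (12.6%/yr ÷ 12 = 1.05%/month): €3,300,000.00 × ((1 + 0.0105)^11 − 1) = €401,804.1353…
Total = €3,300,000.00 + €825,000.0000 + €401,804.1353… = €4,526,804.14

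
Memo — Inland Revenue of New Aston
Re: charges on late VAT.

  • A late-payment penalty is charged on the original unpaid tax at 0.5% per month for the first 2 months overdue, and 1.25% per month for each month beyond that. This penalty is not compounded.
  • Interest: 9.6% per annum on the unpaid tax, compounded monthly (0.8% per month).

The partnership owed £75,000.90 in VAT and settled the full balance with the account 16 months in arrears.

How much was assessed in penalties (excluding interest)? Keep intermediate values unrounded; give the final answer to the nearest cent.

Penalty, months 1–2: 2 × 0.5% × £75,000.90 = £750.01…
Penalty, months 3–16: 14 × 1.25% × £75,000.90 = £13,125.16…
Total penalty = £750.01… + £13,125.16… = £13,875.17

£13,875.17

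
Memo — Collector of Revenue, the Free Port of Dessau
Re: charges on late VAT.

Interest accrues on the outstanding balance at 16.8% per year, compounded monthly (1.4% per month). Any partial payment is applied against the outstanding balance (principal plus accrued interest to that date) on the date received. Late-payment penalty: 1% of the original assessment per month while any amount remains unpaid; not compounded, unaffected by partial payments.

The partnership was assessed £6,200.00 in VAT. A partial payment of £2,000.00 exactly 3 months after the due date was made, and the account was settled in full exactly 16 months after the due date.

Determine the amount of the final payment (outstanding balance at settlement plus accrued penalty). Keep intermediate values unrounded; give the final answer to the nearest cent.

£6,340.40

Balance at month 3: £6,200.0000 × (1 + 0.014)^3 = £6,464.0626…
After £2,000.00 payment: £6,464.0626… − £2,000.00 = £4,464.0626…
Balance at month 16: £4,464.0626… × (1 + 0.014)^13 = £5,348.3977…
Penalty: 16 × 1% × £6,200.00 = £992.00
Final settlement = outstanding balance + penalty = £5,348.3977… + £992.00 = £6,340.40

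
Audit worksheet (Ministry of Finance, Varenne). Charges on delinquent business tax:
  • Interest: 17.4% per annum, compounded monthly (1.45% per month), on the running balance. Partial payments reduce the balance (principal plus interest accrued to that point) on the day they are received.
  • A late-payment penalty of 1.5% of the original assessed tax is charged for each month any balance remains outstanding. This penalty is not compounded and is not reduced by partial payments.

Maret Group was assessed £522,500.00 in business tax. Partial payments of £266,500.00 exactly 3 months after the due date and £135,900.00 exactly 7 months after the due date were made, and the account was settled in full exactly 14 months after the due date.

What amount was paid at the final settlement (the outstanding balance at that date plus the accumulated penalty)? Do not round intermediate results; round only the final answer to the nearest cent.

Balance at month 3: £522,500.0000 × (1 + 0.0145)^3 = £545,559.9098…
After £266,500.00 payment: £545,559.9098… − £266,500.00 = £279,059.9098…
Balance at month 7: £279,059.9098… × (1 + 0.0145)^4 = £295,600.8340…
After £135,900.00 payment: £295,600.8340… − £135,900.00 = £159,700.8340…
Balance at month 14: £159,700.8340… × (1 + 0.0145)^7 = £176,632.8773…
Penalty: 14 × 1.5% × £522,500.00 = £109,725.00
Final settlement = outstanding balance + penalty = £176,632.8773… + £109,725.00 = £286,357.88

£286,357.88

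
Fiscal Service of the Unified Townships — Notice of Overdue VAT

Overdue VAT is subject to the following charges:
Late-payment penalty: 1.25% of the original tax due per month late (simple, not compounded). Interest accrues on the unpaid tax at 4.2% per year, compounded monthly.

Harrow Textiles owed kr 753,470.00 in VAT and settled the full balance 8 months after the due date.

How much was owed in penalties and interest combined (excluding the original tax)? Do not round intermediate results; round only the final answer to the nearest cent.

kr 96,704.42

Late-payment penalty = 1.25% × kr 753,470.00 × 8 mo = kr 75,347.00
Interest (4.2%/yr ÷ 12 = 0.35%/month): kr 753,470.00 × ((1 + 0.0035)^8 − 1) = kr 21,357.4172…
Penalties + interest = kr 75,347.0000 + kr 21,357.4172… = kr 96,704.42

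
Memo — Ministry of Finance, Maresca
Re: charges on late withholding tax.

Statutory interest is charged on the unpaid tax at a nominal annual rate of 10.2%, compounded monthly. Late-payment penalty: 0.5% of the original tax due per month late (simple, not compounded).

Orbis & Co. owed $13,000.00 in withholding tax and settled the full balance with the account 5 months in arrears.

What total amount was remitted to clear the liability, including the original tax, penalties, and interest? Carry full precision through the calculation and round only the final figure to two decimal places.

Late-payment penalty: 5 × 0.5% × $13,000.00 = $325.00
Interest (10.2%/yr ÷ 12 = 0.85%/month): $13,000.00 × ((1 + 0.0085)^5 − 1) = $561.9727…
Total = $13,000.00 + $325.0000 + $561.9727… = $13,886.97

$13,886.97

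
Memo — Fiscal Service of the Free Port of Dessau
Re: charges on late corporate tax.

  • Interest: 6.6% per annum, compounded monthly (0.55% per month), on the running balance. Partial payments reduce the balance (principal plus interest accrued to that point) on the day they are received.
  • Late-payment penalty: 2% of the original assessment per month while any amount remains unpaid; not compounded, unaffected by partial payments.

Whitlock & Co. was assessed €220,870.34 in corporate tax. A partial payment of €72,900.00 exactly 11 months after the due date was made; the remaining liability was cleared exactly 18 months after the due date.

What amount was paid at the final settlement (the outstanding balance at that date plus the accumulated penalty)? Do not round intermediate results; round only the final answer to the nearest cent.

€247,549.30

Balance at month 11: €220,870.3400 × (1 + 0.0055)^11 = €234,606.5991…
After €72,900.00 payment: €234,606.5991… − €72,900.00 = €161,706.5991…
Balance at month 18: €161,706.5991… × (1 + 0.0055)^7 = €168,035.9741…
Penalty: 18 × 2% × €220,870.34 = €79,513.32…
Final settlement = outstanding balance + penalty = €168,035.9741… + €79,513.32… = €247,549.30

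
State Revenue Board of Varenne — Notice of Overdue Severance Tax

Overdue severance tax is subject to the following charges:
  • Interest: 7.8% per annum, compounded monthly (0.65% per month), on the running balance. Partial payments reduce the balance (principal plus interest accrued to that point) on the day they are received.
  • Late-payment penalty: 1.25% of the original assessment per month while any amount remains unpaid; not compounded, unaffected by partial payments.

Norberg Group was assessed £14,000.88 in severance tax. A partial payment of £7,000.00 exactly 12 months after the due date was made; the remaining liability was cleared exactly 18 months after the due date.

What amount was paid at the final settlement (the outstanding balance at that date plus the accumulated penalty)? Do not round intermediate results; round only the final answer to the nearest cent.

Balance at month 12: £14,000.8800 × (1 + 0.0065)^12 = £15,132.8485…
After £7,000.00 payment: £15,132.8485… − £7,000.00 = £8,132.8485…
Balance at month 18: £8,132.8485… × (1 + 0.0065)^6 = £8,455.2287…
Penalty: 18 × 1.25% × £14,000.88 = £3,150.20…
Final settlement = outstanding balance + penalty = £8,455.2287… + £3,150.20… = £11,605.43

£11,605.43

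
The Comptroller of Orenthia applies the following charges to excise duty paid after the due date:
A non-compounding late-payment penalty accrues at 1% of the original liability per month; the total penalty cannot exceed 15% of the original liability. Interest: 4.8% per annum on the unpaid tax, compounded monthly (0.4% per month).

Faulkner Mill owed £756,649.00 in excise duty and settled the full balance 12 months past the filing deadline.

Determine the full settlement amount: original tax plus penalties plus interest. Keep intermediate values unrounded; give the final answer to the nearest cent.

£884,575.80

Penalty: 12 × 1% × £756,649.00 = £90,797.88 (below the 15% cap of £113,497.35)
Interest: £756,649.00 × ((1 + 0.004)^12 − 1) = £756,649.00 × 0.0490702… = £37,128.9235…
Total = £756,649.00 + £90,797.8800 + £37,128.9235… = £884,575.80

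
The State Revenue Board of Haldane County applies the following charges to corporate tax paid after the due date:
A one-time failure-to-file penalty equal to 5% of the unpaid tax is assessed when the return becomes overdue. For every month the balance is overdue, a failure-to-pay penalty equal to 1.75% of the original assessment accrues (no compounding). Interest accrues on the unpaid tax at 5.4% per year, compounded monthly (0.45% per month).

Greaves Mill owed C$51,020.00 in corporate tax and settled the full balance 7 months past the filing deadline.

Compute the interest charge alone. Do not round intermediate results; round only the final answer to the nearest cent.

C$1,628.99

Interest: C$51,020.00 × ((1 + 0.0045)^7 − 1) = C$51,020.00 × 0.0319285… = C$1,628.9897…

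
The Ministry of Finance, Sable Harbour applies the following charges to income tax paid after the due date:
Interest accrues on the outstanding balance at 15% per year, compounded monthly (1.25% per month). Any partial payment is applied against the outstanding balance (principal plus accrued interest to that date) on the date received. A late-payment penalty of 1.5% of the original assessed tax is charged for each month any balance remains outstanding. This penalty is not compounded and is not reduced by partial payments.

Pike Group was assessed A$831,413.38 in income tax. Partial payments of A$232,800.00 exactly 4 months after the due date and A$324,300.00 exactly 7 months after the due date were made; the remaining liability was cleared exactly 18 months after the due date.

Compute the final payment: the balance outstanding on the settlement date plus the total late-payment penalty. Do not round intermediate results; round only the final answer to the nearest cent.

Balance at month 4: A$831,413.3800 × (1 + 0.0125)^4 = A$873,770.0148…
After A$232,800.00 payment: A$873,770.0148… − A$232,800.00 = A$640,970.0148…
Balance at month 7: A$640,970.0148… × (1 + 0.0125)^3 = A$665,308.0969…
After A$324,300.00 payment: A$665,308.0969… − A$324,300.00 = A$341,008.0969…
Balance at month 18: A$341,008.0969… × (1 + 0.0125)^11 = A$390,939.9398…
Penalty: 18 × 1.5% × A$831,413.38 = A$224,481.61…
Final settlement = outstanding balance + penalty = A$390,939.9398… + A$224,481.61… = A$615,421.55

A$615,421.55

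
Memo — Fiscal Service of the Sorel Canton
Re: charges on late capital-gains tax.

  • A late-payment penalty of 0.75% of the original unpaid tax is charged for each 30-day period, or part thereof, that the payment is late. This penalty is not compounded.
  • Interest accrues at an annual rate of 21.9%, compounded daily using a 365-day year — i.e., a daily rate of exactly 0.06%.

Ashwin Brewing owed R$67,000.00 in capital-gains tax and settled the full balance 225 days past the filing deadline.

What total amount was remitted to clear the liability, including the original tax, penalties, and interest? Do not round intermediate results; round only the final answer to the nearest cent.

R$80,700.86

Penalty periods: ⌈225/30⌉ = 8; penalty = 8 × 0.75% × R$67,000.00 = R$4,020.00
Interest: R$67,000.00 × ((1 + 0.0006)^225 − 1) = R$67,000.00 × 0.14449045… = R$9,680.8602…
Total = R$67,000.00 + R$4,020.0000 + R$9,680.8602… = R$80,700.86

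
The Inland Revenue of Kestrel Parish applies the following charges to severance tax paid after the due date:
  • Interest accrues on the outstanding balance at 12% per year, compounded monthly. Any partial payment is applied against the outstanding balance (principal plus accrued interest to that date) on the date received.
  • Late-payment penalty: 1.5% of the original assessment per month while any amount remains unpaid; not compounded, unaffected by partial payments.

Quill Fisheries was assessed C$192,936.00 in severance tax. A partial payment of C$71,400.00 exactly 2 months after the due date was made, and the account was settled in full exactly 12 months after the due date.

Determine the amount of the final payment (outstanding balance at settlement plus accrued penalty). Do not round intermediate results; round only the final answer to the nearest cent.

Monthly rate = 12% ÷ 12 = 1%
Balance at month 2: C$192,936.0000 × (1 + 0.01)^2 = C$196,814.0136
After C$71,400.00 payment: C$196,814.0136 − C$71,400.00 = C$125,414.0136
Balance at month 12: C$125,414.0136 × (1 + 0.01)^10 = C$138,535.0943…
Penalty: 12 × 1.5% × C$192,936.00 = C$34,728.48
Final settlement = outstanding balance + penalty = C$138,535.0943… + C$34,728.48 = C$173,263.57

C$173,263.57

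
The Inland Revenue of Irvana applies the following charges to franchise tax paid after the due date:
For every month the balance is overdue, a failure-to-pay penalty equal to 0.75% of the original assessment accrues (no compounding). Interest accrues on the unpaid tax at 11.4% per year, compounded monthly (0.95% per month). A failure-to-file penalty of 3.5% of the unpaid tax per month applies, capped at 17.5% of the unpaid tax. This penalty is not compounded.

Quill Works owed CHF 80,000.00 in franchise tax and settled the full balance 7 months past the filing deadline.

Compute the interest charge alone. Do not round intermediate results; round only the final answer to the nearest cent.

Interest: CHF 80,000.00 × ((1 + 0.0095)^7 − 1) = CHF 80,000.00 × 0.0684255… = CHF 5,474.0436…

CHF 5,474.04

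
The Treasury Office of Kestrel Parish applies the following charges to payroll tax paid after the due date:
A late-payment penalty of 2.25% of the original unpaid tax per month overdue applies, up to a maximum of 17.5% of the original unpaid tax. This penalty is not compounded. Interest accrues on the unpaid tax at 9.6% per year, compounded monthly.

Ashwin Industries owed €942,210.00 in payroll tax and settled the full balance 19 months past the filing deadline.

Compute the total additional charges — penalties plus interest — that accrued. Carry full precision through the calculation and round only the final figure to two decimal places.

Penalty (uncapped): 19 × 2.25% × €942,210.00 = €402,794.78…; cap = 17.5% × €942,210.00 = €164,886.75 → penalty = €164,886.75
Interest (9.6%/yr ÷ 12 = 0.8%/month): €942,210.00 × ((1 + 0.008)^19 − 1) = €154,010.2474…
Penalties + interest = €164,886.7500 + €154,010.2474… = €318,897.00

€318,897.00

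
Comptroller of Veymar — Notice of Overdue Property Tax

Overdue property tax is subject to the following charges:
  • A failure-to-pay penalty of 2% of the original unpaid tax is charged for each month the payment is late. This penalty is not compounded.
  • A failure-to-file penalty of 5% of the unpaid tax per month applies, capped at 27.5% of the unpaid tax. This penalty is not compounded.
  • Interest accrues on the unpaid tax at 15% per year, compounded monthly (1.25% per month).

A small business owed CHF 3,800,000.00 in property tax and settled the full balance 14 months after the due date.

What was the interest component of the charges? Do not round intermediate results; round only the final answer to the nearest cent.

Interest: CHF 3,800,000.00 × ((1 + 0.0125)^14 − 1) = CHF 3,800,000.00 × 0.1899547… = CHF 721,828.0445…

CHF 721,828.04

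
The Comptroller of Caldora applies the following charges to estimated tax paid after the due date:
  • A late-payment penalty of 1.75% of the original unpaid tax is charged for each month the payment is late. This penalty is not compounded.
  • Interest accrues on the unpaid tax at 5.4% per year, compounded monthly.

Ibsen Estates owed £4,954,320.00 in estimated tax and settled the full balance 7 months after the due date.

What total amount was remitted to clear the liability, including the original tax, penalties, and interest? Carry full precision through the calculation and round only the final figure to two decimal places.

Late-payment penalty: 7 × 1.75% × £4,954,320.00 = £606,904.20
Interest (5.4%/yr ÷ 12 = 0.45%/month): £4,954,320.00 × ((1 + 0.0045)^7 − 1) = £158,183.7771…
Total = £4,954,320.00 + £606,904.2000 + £158,183.7771… = £5,719,407.98

£5,719,407.98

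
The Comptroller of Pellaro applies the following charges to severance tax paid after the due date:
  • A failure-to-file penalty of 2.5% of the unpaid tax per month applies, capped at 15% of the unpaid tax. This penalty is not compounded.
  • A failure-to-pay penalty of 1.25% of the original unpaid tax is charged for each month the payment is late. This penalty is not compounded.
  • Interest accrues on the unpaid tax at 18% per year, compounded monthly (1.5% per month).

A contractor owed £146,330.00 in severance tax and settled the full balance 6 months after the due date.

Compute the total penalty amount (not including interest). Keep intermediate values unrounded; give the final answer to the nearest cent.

£32,924.25

Failure-to-file: 6 × 2.5% × £146,330.00 = £21,949.50, capped at 15% × £146,330.00 = £21,949.50
Failure-to-pay penalty = 1.25% × £146,330.00 × 6 mo = £10,974.75
Total penalty = £21,949.50 + £10,974.75 = £32,924.25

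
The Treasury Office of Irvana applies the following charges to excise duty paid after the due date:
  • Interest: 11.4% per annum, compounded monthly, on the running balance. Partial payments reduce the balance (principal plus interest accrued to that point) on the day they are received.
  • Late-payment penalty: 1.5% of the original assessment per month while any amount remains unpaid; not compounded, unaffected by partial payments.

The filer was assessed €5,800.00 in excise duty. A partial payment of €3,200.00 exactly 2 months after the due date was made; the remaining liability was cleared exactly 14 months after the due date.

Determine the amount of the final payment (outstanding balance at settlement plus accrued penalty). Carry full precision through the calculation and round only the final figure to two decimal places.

€4,254.41

Monthly rate = 11.4% ÷ 12 = 0.95%
Balance at month 2: €5,800.0000 × (1 + 0.0095)^2 = €5,910.7235…
After €3,200.00 payment: €5,910.7235… − €3,200.00 = €2,710.7235…
Balance at month 14: €2,710.7235… × (1 + 0.0095)^12 = €3,036.4147…
Penalty: 14 × 1.5% × €5,800.00 = €1,218.00
Final settlement = outstanding balance + penalty = €3,036.4147… + €1,218.00 = €4,254.41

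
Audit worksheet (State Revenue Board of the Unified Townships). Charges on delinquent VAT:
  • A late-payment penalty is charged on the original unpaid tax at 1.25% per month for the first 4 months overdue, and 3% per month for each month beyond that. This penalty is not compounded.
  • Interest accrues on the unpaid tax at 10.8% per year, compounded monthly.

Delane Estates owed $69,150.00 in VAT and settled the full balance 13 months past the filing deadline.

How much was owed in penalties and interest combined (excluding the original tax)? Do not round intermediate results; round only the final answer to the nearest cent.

Penalty, months 1–4: 4 × 1.25% × $69,150.00 = $3,457.50
Penalty, months 5–13: 9 × 3% × $69,150.00 = $18,670.50
Interest (10.8%/yr ÷ 12 = 0.9%/month): $69,150.00 × ((1 + 0.009)^13 − 1) = $8,542.1868…
Penalties + interest = $22,128.0000 + $8,542.1868… = $30,670.19

$30,670.19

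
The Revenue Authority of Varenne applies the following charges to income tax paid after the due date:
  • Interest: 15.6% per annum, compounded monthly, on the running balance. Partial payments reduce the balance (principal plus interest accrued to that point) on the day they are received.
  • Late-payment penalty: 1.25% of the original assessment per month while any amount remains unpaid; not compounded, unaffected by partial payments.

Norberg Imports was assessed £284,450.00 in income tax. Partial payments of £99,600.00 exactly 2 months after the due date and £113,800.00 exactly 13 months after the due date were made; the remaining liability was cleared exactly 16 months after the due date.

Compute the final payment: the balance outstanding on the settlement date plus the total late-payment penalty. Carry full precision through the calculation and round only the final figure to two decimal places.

£169,001.80

Monthly rate = 15.6% ÷ 12 = 1.3%
Balance at month 2: £284,450.0000 × (1 + 0.013)^2 = £291,893.7721…
After £99,600.00 payment: £291,893.7721… − £99,600.00 = £192,293.7721…
Balance at month 13: £192,293.7721… × (1 + 0.013)^11 = £221,650.7053…
After £113,800.00 payment: £221,650.7053… − £113,800.00 = £107,850.7053…
Balance at month 16: £107,850.7053… × (1 + 0.013)^3 = £112,111.8001…
Penalty: 16 × 1.25% × £284,450.00 = £56,890.00
Final settlement = outstanding balance + penalty = £112,111.8001… + £56,890.00 = £169,001.80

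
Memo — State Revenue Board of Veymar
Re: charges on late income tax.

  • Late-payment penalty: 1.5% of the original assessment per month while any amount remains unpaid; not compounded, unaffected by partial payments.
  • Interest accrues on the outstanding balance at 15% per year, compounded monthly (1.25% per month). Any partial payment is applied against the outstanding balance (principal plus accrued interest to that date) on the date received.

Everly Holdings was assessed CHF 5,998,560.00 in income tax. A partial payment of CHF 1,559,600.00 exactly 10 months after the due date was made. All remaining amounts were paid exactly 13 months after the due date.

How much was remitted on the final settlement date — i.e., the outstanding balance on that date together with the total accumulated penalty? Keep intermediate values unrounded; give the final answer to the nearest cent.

Balance at month 10: CHF 5,998,560.0000 × (1 + 0.0125)^10 = CHF 6,791,994.5080…
After CHF 1,559,600.00 payment: CHF 6,791,994.5080… − CHF 1,559,600.00 = CHF 5,232,394.5080…
Balance at month 13: CHF 5,232,394.5080… × (1 + 0.0125)^3 = CHF 5,431,072.2065…
Penalty: 13 × 1.5% × CHF 5,998,560.00 = CHF 1,169,719.20
Final settlement = outstanding balance + penalty = CHF 5,431,072.2065… + CHF 1,169,719.20 = CHF 6,600,791.41

CHF 6,600,791.41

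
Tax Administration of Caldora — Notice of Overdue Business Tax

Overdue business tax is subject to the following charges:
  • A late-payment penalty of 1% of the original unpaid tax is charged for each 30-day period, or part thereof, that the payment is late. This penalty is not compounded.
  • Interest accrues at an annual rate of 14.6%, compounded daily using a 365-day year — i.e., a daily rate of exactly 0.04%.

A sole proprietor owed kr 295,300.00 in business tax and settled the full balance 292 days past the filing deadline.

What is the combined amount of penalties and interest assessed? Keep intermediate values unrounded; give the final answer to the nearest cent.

Penalty periods: ⌈292/30⌉ = 10; penalty = 10 × 1% × kr 295,300.00 = kr 29,530.00
Interest: kr 295,300.00 × ((1 + 0.0004)^292 − 1) = kr 295,300.00 × 0.12386838… = kr 36,578.3330…
Penalties + interest = kr 29,530.0000 + kr 36,578.3330… = kr 66,108.33

kr 66,108.33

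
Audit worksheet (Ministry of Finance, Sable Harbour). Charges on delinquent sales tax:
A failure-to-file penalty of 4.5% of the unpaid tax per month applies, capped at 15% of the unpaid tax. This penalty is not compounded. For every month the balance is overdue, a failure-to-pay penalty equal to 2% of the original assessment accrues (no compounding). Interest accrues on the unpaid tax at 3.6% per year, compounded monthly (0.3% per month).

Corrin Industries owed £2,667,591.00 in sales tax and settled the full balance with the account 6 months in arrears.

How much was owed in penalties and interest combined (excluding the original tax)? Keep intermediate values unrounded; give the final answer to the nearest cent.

Failure-to-file: 6 × 4.5% × £2,667,591.00 = £720,249.57, capped at 15% × £2,667,591.00 = £400,138.65
Failure-to-pay penalty = 2% × £2,667,591.00 × 6 mo = £320,110.92
Interest: £2,667,591.00 × ((1 + 0.003)^6 − 1) = £2,667,591.00 × 0.0181355… = £48,378.2065…
Penalties + interest = £720,249.5700 + £48,378.2065… = £768,627.78

£768,627.78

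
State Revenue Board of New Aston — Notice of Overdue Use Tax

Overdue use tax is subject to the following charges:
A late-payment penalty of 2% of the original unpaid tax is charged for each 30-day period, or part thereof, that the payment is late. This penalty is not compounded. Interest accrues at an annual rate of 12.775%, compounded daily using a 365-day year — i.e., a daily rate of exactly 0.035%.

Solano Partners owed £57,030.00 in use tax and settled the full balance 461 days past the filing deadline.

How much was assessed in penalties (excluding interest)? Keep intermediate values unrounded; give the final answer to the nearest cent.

Penalty periods: ⌈461/30⌉ = 16; penalty = 16 × 2% × £57,030.00 = £18,249.60

£18,249.60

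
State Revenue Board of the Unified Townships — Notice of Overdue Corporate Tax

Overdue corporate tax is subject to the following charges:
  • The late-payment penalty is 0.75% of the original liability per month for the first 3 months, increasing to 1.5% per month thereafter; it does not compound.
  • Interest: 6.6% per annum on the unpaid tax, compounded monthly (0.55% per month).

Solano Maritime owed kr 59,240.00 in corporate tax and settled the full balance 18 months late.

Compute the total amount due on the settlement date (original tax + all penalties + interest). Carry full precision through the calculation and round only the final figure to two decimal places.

Penalty, months 1–3: 3 × 0.75% × kr 59,240.00 = kr 1,332.90
Penalty, months 4–18: 15 × 1.5% × kr 59,240.00 = kr 13,329.00
Interest: kr 59,240.00 × ((1 + 0.0055)^18 − 1) = kr 59,240.00 × 0.1037669… = kr 6,147.1485…
Total = kr 59,240.00 + kr 14,661.9000 + kr 6,147.1485… = kr 80,049.05

kr 80,049.05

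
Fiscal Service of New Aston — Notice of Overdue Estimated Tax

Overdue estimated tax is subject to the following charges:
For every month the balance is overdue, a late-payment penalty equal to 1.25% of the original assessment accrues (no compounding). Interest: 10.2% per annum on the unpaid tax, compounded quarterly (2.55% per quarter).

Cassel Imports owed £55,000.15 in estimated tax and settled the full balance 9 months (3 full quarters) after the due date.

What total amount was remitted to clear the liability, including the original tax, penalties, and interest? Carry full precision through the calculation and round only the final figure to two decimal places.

£65,503.38

Late-payment penalty: 9 × 1.25% × £55,000.15 = £6,187.52…
Interest: £55,000.15 × ((1 + 0.0255)^3 − 1) = £55,000.15 × 0.0784673… = £4,315.7150…
Total = £55,000.15 + £6,187.5169… + £4,315.7150… = £65,503.38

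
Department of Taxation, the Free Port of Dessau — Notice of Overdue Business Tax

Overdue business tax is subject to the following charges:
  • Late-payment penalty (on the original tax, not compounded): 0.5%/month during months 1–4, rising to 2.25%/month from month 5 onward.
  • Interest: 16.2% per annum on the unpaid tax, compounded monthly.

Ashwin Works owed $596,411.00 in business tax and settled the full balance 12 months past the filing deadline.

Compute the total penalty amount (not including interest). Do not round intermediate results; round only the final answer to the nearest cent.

Penalty, months 1–4: 4 × 0.5% × $596,411.00 = $11,928.22
Penalty, months 5–12: 8 × 2.25% × $596,411.00 = $107,353.98
Total penalty = $11,928.22 + $107,353.98 = $119,282.20

$119,282.20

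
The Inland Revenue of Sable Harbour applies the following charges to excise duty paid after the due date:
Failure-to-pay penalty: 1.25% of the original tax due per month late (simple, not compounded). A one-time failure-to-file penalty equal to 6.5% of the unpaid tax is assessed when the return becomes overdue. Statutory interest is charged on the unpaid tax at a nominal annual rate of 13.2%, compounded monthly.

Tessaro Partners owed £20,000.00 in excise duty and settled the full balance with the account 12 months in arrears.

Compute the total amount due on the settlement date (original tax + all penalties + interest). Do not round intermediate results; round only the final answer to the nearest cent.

£27,105.72

Failure-to-file penalty: 6.5% × £20,000.00 = £1,300.00
Failure-to-pay penalty: 12 × 1.25% × £20,000.00 = £3,000.00
Interest (13.2%/yr ÷ 12 = 1.1%/month): £20,000.00 × ((1 + 0.011)^12 − 1) = £2,805.7239…
Total = £20,000.00 + £4,300.0000 + £2,805.7239… = £27,105.72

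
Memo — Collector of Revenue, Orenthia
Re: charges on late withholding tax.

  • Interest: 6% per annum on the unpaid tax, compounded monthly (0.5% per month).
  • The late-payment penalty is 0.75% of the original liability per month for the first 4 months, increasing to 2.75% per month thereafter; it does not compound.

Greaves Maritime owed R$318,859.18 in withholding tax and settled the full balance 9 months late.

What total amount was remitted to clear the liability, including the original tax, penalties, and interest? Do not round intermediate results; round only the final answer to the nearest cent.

R$386,907.10

Penalty, months 1–4: 4 × 0.75% × R$318,859.18 = R$9,565.78…
Penalty, months 5–9: 5 × 2.75% × R$318,859.18 = R$43,843.14…
Interest: R$318,859.18 × ((1 + 0.005)^9 − 1) = R$318,859.18 × 0.0459106… = R$14,639.0096…
Total = R$318,859.18 + R$53,408.9127… + R$14,639.0096… = R$386,907.10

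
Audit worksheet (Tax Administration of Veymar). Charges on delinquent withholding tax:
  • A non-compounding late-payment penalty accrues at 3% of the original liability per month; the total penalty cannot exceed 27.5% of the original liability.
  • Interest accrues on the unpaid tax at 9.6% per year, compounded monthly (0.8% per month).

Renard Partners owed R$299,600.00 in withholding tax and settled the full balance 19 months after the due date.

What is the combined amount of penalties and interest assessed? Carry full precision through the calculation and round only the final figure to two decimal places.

R$131,361.54

Penalty (uncapped): 19 × 3% × R$299,600.00 = R$170,772.00; cap = 27.5% × R$299,600.00 = R$82,390.00 → penalty = R$82,390.00
Interest: R$299,600.00 × ((1 + 0.008)^19 − 1) = R$299,600.00 × 0.1634564… = R$48,971.5351…
Penalties + interest = R$82,390.0000 + R$48,971.5351… = R$131,361.54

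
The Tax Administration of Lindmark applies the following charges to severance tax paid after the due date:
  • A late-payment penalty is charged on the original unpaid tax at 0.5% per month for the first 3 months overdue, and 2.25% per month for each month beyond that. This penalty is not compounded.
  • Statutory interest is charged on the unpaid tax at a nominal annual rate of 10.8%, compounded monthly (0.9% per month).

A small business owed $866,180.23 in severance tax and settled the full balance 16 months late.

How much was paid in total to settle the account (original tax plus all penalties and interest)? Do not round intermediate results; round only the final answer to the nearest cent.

Penalty, months 1–3: 3 × 0.5% × $866,180.23 = $12,992.70…
Penalty, months 4–16: 13 × 2.25% × $866,180.23 = $253,357.72…
Interest: $866,180.23 × ((1 + 0.009)^16 − 1) = $866,180.23 × 0.1541404… = $133,513.4046…
Total = $866,180.23 + $266,350.4207… + $133,513.4046… = $1,266,044.06

$1,266,044.06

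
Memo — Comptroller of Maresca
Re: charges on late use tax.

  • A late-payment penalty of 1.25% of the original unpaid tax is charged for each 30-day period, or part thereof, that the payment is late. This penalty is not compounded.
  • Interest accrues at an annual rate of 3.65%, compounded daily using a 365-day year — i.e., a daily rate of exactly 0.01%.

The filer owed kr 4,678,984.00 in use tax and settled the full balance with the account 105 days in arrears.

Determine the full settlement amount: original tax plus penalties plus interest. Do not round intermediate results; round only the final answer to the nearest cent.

kr 4,962,318.88

Penalty periods: ⌈105/30⌉ = 4; penalty = 4 × 1.25% × kr 4,678,984.00 = kr 233,949.20
Interest: kr 4,678,984.00 × ((1 + 0.0001)^105 − 1) = kr 4,678,984.00 × 0.01055479… = kr 49,385.6839…
Total = kr 4,678,984.00 + kr 233,949.2000 + kr 49,385.6839… = kr 4,962,318.88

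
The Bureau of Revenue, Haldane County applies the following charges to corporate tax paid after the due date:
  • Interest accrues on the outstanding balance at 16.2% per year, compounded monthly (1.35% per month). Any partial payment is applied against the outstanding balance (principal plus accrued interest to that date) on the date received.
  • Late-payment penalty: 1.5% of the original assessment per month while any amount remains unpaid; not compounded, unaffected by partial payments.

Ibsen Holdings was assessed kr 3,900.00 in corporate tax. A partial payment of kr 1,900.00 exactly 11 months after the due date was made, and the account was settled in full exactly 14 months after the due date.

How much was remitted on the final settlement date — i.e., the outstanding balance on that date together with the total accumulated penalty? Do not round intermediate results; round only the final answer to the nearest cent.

Balance at month 11: kr 3,900.0000 × (1 + 0.0135)^11 = kr 4,519.8694…
After kr 1,900.00 payment: kr 4,519.8694… − kr 1,900.00 = kr 2,619.8694…
Balance at month 14: kr 2,619.8694… × (1 + 0.0135)^3 = kr 2,727.4130…
Penalty: 14 × 1.5% × kr 3,900.00 = kr 819.00
Final settlement = outstanding balance + penalty = kr 2,727.4130… + kr 819.00 = kr 3,546.41

kr 3,546.41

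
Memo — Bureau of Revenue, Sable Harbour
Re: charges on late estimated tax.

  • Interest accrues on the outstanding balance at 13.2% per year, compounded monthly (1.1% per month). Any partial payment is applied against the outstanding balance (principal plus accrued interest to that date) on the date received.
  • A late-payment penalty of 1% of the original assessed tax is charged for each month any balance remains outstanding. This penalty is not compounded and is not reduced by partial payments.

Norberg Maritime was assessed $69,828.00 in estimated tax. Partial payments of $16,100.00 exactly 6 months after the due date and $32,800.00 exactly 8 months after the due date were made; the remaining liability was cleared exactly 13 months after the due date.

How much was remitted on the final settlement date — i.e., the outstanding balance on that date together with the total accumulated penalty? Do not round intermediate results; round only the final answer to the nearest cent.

$37,551.91

Balance at month 6: $69,828.0000 × (1 + 0.011)^6 = $74,565.2600…
After $16,100.00 payment: $74,565.2600… − $16,100.00 = $58,465.2600…
Balance at month 8: $58,465.2600… × (1 + 0.011)^2 = $59,758.5701…
After $32,800.00 payment: $59,758.5701… − $32,800.00 = $26,958.5701…
Balance at month 13: $26,958.5701… × (1 + 0.011)^5 = $28,474.2721…
Penalty: 13 × 1% × $69,828.00 = $9,077.64
Final settlement = outstanding balance + penalty = $28,474.2721… + $9,077.64 = $37,551.91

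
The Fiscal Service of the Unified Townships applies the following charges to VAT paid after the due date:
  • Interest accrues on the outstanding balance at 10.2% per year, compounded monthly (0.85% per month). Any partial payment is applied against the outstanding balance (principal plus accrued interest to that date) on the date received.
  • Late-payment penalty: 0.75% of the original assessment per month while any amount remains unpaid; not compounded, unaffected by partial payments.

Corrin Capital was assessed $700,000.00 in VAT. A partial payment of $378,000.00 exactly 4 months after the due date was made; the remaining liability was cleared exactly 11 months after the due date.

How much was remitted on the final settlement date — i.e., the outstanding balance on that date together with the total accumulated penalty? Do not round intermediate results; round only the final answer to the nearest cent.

Balance at month 4: $700,000.0000 × (1 + 0.0085)^4 = $724,105.1732…
After $378,000.00 payment: $724,105.1732… − $378,000.00 = $346,105.1732…
Balance at month 11: $346,105.1732… × (1 + 0.0085)^7 = $367,231.0620…
Penalty: 11 × 0.75% × $700,000.00 = $57,750.00
Final settlement = outstanding balance + penalty = $367,231.0620… + $57,750.00 = $424,981.06

$424,981.06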